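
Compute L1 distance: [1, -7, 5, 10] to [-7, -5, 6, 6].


d = |1+ 7| + |-7+ 5| + |5-6| + |10-6|
  = 8 + 2 + 1 + 4
  = 15

15


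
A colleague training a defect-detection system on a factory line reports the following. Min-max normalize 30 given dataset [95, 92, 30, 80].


min=30, max=95
(30-30)/(95-30) = 0/65 = 0.0

0.0


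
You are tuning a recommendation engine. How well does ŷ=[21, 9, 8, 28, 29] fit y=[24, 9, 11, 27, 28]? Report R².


ȳ = 19.8
SS_res = Σ(y-ŷ)² = 20
SS_tot = Σ(y-ȳ)² = 330.8
R² = 1 - SS_res/SS_tot = 1 - 0.0605 = 0.9395

0.9395


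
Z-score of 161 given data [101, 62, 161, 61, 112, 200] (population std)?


μ = 116.1667, σ = 50.4362
z = (161 - 116.1667)/50.4362 = 0.8889

0.8889


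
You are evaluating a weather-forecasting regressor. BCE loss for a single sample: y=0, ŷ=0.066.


BCE = -[y·ln(p) + (1-y)·ln(1-p)]
= -0 - 1·ln(1-0.066)
= -ln(0.934) = 0.0683

0.0683


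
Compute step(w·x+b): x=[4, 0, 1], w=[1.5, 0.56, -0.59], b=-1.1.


z = (4)·(1.5) + (0)·(0.56) + (1)·(-0.59) - 1.1
  = 4.31
step(z) = 1 (z≥0)

1


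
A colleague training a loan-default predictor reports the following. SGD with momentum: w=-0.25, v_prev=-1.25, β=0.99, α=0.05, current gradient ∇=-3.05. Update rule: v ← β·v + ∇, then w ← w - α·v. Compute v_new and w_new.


v_new = 0.99·-1.25 - 3.05 = -1.2375 - 3.05 = -4.2875
w_new = -0.25 - 0.05·-4.2875 = -0.25 + 0.214375 = -0.035625

v_new=-4.2875, w_new=-0.035625


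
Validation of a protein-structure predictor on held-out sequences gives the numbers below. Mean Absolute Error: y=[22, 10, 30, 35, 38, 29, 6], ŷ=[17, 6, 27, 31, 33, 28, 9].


Absolute errors: |22-17|=5, |10-6|=4, |30-27|=3, |35-31|=4, |38-33|=5, |29-28|=1, |6-9|=3
Sum = 25
MAE = 25/7 = 25/7

25/7


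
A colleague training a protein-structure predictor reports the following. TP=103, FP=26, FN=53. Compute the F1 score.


Precision = 103/129 = 0.7984
Recall = 103/156 = 0.6603
F1 = 2·P·R/(P+R) = 2·TP/(2·TP+FP+FN) = 206/(206+26+53) = 206/285 = 0.7228

0.7228


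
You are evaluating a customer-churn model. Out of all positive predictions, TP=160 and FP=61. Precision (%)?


Precision = TP/(TP+FP)
= 160/(160+61)
= 160/221 = 72.4%

72.4%


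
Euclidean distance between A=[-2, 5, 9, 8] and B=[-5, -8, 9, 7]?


d = √((-2+ 5)² + (5+ 8)² + (9-9)² + (8-7)²)
  = √(9 + 169 + 0 + 1)
  = √179 = 13.3791

13.3791


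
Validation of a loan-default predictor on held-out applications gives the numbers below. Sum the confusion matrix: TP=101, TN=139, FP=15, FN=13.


Total = TP + TN + FP + FN
= 101 + 139 + 15 + 13
= 268
(Predicted positive: 116, predicted negative: 152)

268


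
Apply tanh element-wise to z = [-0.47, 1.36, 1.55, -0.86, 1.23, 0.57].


tanh(-0.47) = -0.4382
tanh(1.36) = 0.8764
tanh(1.55) = 0.9138
tanh(-0.86) = -0.6963
tanh(1.23) = 0.8426
tanh(0.57) = 0.5154
result = [-0.4382, 0.8764, 0.9138, -0.6963, 0.8426, 0.5154]

[-0.4382, 0.8764, 0.9138, -0.6963, 0.8426, 0.5154]


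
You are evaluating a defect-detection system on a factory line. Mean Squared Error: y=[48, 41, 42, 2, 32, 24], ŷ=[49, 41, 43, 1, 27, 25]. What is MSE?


Squared errors: (48-49)²=1, (41-41)²=0, (42-43)²=1, (2-1)²=1, (32-27)²=25, (24-25)²=1
Sum = 29
MSE = 29/6 = 29/6

29/6


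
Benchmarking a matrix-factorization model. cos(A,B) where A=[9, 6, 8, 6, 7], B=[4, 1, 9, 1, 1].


A·B = 9·4 + 6·1 + 8·9 + 6·1 + 7·1 = 127
‖A‖ = √266 = 16.3095, ‖B‖ = √100 = 10
cos = 127/(√266·√100) = 127/√26600 = 0.7787

0.7787


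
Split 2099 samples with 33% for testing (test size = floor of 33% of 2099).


Test = ⌊2099·33/100⌋ = 692
Train = 2099 - 692 = 1407

Train: 1407, Test: 692


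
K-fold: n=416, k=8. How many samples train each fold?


Fold size = 416/8 = 52
Training per fold = 416 - 52 = 364

364


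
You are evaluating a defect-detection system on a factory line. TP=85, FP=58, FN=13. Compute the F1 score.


Precision = 85/143 = 0.5944
Recall = 85/98 = 0.8673
F1 = 2·P·R/(P+R) = 2·TP/(2·TP+FP+FN) = 170/(170+58+13) = 170/241 = 0.7054

0.7054


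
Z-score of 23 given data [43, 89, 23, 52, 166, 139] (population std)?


μ = 85.3333, σ = 51.9444
z = (23 - 85.3333)/51.9444 = -1.2

-1.2


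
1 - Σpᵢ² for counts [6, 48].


Probabilities: [6/54, 48/54] ≈ [0.1111, 0.8889]
Σpᵢ² = (36 + 2304)/54² = 2340/2916
Gini = 1 - Σpᵢ² = 1 - 2340/2916 = 0.1975

0.1975


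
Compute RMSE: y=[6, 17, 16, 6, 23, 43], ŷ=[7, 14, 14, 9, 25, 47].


MSE = 43/6 = 7.1667
RMSE = √(43/6) = 2.6771

2.6771


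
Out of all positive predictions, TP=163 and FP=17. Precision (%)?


Precision = TP/(TP+FP)
= 163/(163+17)
= 163/180 = 90.56%

90.56%


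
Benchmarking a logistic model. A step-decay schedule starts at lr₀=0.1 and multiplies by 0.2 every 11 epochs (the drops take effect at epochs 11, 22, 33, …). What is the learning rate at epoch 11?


n_drops = ⌊11/11⌋ = 1
lr = 0.1·0.2^1 = 0.1·0.2 = 0.02

0.02


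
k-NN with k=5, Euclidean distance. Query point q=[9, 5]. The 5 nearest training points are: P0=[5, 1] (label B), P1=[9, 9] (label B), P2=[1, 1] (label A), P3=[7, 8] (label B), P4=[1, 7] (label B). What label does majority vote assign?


d(q,P0) = 5.6569  (label B)
d(q,P1) = 4.0  (label B)
d(q,P2) = 8.9443  (label A)
d(q,P3) = 3.6056  (label B)
d(q,P4) = 8.2462  (label B)
Votes: A=1, B=4
Majority → B

B


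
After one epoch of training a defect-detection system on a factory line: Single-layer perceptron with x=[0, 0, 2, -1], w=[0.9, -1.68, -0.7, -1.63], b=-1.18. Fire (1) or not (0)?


z = (0)·(0.9) + (0)·(-1.68) + (2)·(-0.7) + (-1)·(-1.63) - 1.18
  = -0.95
step(z) = 0 (z<0)

0


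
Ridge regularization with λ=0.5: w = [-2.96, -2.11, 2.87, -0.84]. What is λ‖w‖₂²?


‖w‖₂² = (-2.96)² + (-2.11)² + (2.87)² + (-0.84)²
     = 8.7616 + 4.4521 + 8.2369 + 0.7056
     = 22.1562
λ·‖w‖₂² = 0.5·22.1562 = 11.0781

11.0781


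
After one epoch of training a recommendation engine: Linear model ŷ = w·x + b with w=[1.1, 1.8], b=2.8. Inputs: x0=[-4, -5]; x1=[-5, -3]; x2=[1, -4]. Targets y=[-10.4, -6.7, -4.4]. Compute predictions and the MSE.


ŷ0 = (1.1)·(-4) + (1.8)·(-5) + 2.8 = -10.6
ŷ1 = (1.1)·(-5) + (1.8)·(-3) + 2.8 = -8.1
ŷ2 = (1.1)·(1) + (1.8)·(-4) + 2.8 = -3.3
errors² = [0.04, 1.96, 1.21]
MSE = 3.2100/3 = 1.07

1.07


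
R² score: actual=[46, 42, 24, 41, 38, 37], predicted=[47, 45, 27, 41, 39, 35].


ȳ = 38
SS_res = Σ(y-ŷ)² = 24
SS_tot = Σ(y-ȳ)² = 286
R² = 1 - SS_res/SS_tot = 1 - 0.0839 = 0.9161

0.9161


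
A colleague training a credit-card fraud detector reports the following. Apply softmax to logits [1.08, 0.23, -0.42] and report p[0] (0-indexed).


Exponentials: e^1.08=2.9447, e^0.23=1.2586, e^-0.42=0.657
Sum = 4.8603
Softmax = [0.6059, 0.259, 0.1352]
p[0] = 2.9447/4.8603 = 0.6059

0.6059


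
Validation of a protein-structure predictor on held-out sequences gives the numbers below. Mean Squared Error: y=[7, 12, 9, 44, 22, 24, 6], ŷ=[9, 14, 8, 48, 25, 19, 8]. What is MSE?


Squared errors: (7-9)²=4, (12-14)²=4, (9-8)²=1, (44-48)²=16, (22-25)²=9, (24-19)²=25, (6-8)²=4
Sum = 63
MSE = 63/7 = 9

9


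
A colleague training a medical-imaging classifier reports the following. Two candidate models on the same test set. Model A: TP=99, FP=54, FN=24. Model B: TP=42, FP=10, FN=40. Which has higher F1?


Model A: P=99/153=0.6471, R=99/123=0.8049, F1=2PR/(P+R)=2TP/(2TP+FP+FN)=198/276=0.7174
Model B: P=42/52=0.8077, R=42/82=0.5122, F1=2PR/(P+R)=2TP/(2TP+FP+FN)=84/134=0.6269
0.7174 > 0.6269 → Model A

Model A


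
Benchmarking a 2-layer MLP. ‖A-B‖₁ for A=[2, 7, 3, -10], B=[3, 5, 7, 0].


d = |2-3| + |7-5| + |3-7| + |-10-0|
  = 1 + 2 + 4 + 10
  = 17

17


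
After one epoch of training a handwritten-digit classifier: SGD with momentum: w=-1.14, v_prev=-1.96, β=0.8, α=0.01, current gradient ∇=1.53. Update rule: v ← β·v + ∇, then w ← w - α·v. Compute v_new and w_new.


v_new = 0.8·-1.96 + 1.53 = -1.568 + 1.53 = -0.038
w_new = -1.14 - 0.01·-0.038 = -1.14 + 0.00038 = -1.13962

v_new=-0.038, w_new=-1.13962


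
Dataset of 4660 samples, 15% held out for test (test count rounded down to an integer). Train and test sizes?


Test = ⌊4660·15/100⌋ = 699
Train = 4660 - 699 = 3961

Train: 3961, Test: 699


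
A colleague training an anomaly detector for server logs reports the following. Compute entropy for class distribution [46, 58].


Probabilities: [46/104, 58/104] ≈ [0.4423, 0.5577]
H = -((46/104)·log₂(46/104) + (58/104)·log₂(58/104))
  = 0.9904 bits

0.9904 bits


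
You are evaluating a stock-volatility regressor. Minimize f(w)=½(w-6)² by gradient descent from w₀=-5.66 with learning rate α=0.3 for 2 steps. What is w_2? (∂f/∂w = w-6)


step 1: grad = -5.66-6 = -11.66; w = -5.66 - 0.3·(-11.66) = -2.162
step 2: grad = -2.162-6 = -8.162; w = -2.162 - 0.3·(-8.162) = 0.2866

0.2866


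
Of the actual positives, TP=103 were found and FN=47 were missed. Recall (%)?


Recall = TP/(TP+FN)
= 103/(103+47)
= 103/150 = 68.67%

68.67%


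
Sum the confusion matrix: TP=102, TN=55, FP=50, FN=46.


Total = TP + TN + FP + FN
= 102 + 55 + 50 + 46
= 253
(Predicted positive: 152, predicted negative: 101)

253


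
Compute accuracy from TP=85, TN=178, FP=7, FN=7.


Accuracy = (TP+TN)/(TP+TN+FP+FN)
= (85+178)/(277)
= 263/277 = 94.95%

94.95%


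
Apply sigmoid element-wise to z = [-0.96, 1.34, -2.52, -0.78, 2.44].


σ(-0.96) = 1/(1+e^0.96) = 0.2769
σ(1.34) = 1/(1+e^-1.34) = 0.7925
σ(-2.52) = 1/(1+e^2.52) = 0.0745
σ(-0.78) = 1/(1+e^0.78) = 0.3143
σ(2.44) = 1/(1+e^-2.44) = 0.9198
result = [0.2769, 0.7925, 0.0745, 0.3143, 0.9198]

[0.2769, 0.7925, 0.0745, 0.3143, 0.9198]


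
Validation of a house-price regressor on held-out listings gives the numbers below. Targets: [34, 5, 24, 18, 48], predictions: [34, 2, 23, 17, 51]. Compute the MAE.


Absolute errors: |34-34|=0, |5-2|=3, |24-23|=1, |18-17|=1, |48-51|=3
Sum = 8
MAE = 8/5 = 8/5

8/5


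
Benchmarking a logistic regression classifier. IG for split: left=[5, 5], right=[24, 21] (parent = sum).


Parent = [29, 26], H_parent = 0.9979
H_left = 1 (n=10), H_right = 0.9968 (n=45)
H_children = (10/55)·1 + (45/55)·0.9968 = 0.9974
IG = 0.9979 - 0.9974 = 0.0005

0.0005


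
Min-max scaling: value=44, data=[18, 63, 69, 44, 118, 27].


min=18, max=118
(44-18)/(118-18) = 26/100 = 0.26

0.26


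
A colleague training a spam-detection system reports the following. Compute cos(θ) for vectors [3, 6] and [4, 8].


A·B = 3·4 + 6·8 = 60
‖A‖ = √45 = 6.7082, ‖B‖ = √80 = 8.9443
cos = 60/(√45·√80) = 60/√3600 = 1.0

1.0


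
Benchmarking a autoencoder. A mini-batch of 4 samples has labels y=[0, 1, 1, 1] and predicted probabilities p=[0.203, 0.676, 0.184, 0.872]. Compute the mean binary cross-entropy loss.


L[0] = -ln(1-0.203) = -ln(0.797) = 0.2269
L[1] = -ln(0.676) = 0.3916
L[2] = -ln(0.184) = 1.6928
L[3] = -ln(0.872) = 0.137
mean = (0.2269 + 0.3916 + 1.6928 + 0.137)/4 = 0.6121

0.6121


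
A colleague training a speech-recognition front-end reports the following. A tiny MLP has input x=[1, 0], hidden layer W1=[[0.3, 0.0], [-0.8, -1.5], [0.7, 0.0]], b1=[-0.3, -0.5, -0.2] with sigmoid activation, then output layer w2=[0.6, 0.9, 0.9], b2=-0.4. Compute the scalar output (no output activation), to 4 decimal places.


z1[0] = (0.3)·(1) + (0.0)·(0) - 0.3 = 0.0
z1[1] = (-0.8)·(1) + (-1.5)·(0) - 0.5 = -1.3
z1[2] = (0.7)·(1) + (0.0)·(0) - 0.2 = 0.5
h = sigmoid(z1) = [0.5, 0.2142, 0.6225]
output = (0.6)·(0.5) + (0.9)·(0.2142) + (0.9)·(0.6225) - 0.4 = 0.653

0.653


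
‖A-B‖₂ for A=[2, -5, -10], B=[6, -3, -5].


d = √((2-6)² + (-5+ 3)² + (-10+ 5)²)
  = √(16 + 4 + 25)
  = √45 = 6.7082

6.7082


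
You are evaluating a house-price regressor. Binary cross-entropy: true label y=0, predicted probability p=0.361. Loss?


BCE = -[y·ln(p) + (1-y)·ln(1-p)]
= -0 - 1·ln(1-0.361)
= -ln(0.639) = 0.4479

0.4479


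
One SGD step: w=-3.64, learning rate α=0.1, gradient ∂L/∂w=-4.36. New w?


w_new = w - α·∇
= -3.64 - 0.1·-4.36
= -3.64 + 0.436
= -3.204

-3.204


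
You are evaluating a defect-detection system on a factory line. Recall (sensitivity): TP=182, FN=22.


Recall = TP/(TP+FN)
= 182/(182+22)
= 182/204 = 89.22%

89.22%


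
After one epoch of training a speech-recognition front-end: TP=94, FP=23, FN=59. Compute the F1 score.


Precision = 94/117 = 0.8034
Recall = 94/153 = 0.6144
F1 = 2·P·R/(P+R) = 2·TP/(2·TP+FP+FN) = 188/(188+23+59) = 188/270 = 0.6963

0.6963


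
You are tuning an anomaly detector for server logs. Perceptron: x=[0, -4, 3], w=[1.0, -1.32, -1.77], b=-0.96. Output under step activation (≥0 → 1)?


z = (0)·(1.0) + (-4)·(-1.32) + (3)·(-1.77) - 0.96
  = -0.99
step(z) = 0 (z<0)

0


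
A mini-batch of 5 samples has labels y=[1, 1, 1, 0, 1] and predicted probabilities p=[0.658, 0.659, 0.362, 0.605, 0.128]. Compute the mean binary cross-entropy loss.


L[0] = -ln(0.658) = 0.4186
L[1] = -ln(0.659) = 0.417
L[2] = -ln(0.362) = 1.0161
L[3] = -ln(1-0.605) = -ln(0.395) = 0.9289
L[4] = -ln(0.128) = 2.0557
mean = (0.4186 + 0.417 + 1.0161 + 0.9289 + 2.0557)/5 = 0.9673

0.9673


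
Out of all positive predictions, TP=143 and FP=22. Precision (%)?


Precision = TP/(TP+FP)
= 143/(143+22)
= 143/165 = 86.67%

86.67%


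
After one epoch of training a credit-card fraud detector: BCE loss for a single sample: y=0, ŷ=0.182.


BCE = -[y·ln(p) + (1-y)·ln(1-p)]
= -0 - 1·ln(1-0.182)
= -ln(0.818) = 0.2009

0.2009


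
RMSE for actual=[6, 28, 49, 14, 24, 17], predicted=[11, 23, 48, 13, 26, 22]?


MSE = 81/6 = 13.5
RMSE = √(81/6) = 3.6742

3.6742


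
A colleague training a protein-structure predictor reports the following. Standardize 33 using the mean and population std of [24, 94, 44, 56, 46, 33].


μ = 49.5, σ = 22.314
z = (33 - 49.5)/22.314 = -0.7394

-0.7394


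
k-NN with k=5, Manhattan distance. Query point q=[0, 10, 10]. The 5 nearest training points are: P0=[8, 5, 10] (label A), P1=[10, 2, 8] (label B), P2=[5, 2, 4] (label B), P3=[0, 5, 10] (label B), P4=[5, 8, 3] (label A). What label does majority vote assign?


d(q,P0) = 13  (label A)
d(q,P1) = 20  (label B)
d(q,P2) = 19  (label B)
d(q,P3) = 5  (label B)
d(q,P4) = 14  (label A)
Votes: A=2, B=3
Majority → B

B


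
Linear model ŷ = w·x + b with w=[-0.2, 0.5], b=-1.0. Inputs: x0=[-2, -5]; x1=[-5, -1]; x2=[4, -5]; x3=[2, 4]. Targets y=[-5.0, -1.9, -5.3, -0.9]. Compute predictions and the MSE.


ŷ0 = (-0.2)·(-2) + (0.5)·(-5) - 1.0 = -3.1
ŷ1 = (-0.2)·(-5) + (0.5)·(-1) - 1.0 = -0.5
ŷ2 = (-0.2)·(4) + (0.5)·(-5) - 1.0 = -4.3
ŷ3 = (-0.2)·(2) + (0.5)·(4) - 1.0 = 0.6
errors² = [3.61, 1.96, 1.0, 2.25]
MSE = 8.8200/4 = 2.205

2.205


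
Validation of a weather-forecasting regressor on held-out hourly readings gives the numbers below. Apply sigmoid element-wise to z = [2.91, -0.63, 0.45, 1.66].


σ(2.91) = 1/(1+e^-2.91) = 0.9483
σ(-0.63) = 1/(1+e^0.63) = 0.3475
σ(0.45) = 1/(1+e^-0.45) = 0.6106
σ(1.66) = 1/(1+e^-1.66) = 0.8402
result = [0.9483, 0.3475, 0.6106, 0.8402]

[0.9483, 0.3475, 0.6106, 0.8402]


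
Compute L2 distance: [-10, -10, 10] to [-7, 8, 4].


d = √((-10+ 7)² + (-10-8)² + (10-4)²)
  = √(9 + 324 + 36)
  = √369 = 19.2094

19.2094


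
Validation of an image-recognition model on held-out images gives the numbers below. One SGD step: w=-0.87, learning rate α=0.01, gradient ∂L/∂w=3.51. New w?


w_new = w - α·∇
= -0.87 - 0.01·3.51
= -0.87 - 0.0351
= -0.9051

-0.9051


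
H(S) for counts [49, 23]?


Probabilities: [49/72, 23/72] ≈ [0.6806, 0.3194]
H = -((49/72)·log₂(49/72) + (23/72)·log₂(23/72))
  = 0.9038 bits

0.9038 bits


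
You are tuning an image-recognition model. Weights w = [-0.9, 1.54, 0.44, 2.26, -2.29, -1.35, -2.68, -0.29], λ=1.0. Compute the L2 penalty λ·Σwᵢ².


‖w‖₂² = (-0.9)² + (1.54)² + (0.44)² + (2.26)² + (-2.29)² + (-1.35)² + (-2.68)² + (-0.29)²
     = 0.81 + 2.3716 + 0.1936 + 5.1076 + 5.2441 + 1.8225 + 7.1824 + 0.0841
     = 22.8159
λ·‖w‖₂² = 1.0·22.8159 = 22.8159

22.8159


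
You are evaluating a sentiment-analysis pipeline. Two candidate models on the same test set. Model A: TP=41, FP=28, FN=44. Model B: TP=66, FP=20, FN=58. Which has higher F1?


Model A: P=41/69=0.5942, R=41/85=0.4824, F1=2PR/(P+R)=2TP/(2TP+FP+FN)=82/154=0.5325
Model B: P=66/86=0.7674, R=66/124=0.5323, F1=2PR/(P+R)=2TP/(2TP+FP+FN)=132/210=0.6286
0.5325 < 0.6286 → Model B

Model B


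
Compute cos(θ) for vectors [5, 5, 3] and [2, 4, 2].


A·B = 5·2 + 5·4 + 3·2 = 36
‖A‖ = √59 = 7.6811, ‖B‖ = √24 = 4.899
cos = 36/(√59·√24) = 36/√1416 = 0.9567

0.9567


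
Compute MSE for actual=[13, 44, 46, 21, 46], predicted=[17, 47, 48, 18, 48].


Squared errors: (13-17)²=16, (44-47)²=9, (46-48)²=4, (21-18)²=9, (46-48)²=4
Sum = 42
MSE = 42/5 = 42/5

42/5


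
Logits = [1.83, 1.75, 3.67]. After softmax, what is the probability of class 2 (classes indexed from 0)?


Exponentials: e^1.83=6.2339, e^1.75=5.7546, e^3.67=39.2519
Sum = 51.2404
Softmax = [0.1217, 0.1123, 0.766]
p[2] = 39.2519/51.2404 = 0.766

0.766


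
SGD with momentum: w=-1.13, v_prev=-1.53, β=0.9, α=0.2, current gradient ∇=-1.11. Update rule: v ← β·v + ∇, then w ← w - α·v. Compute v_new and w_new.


v_new = 0.9·-1.53 - 1.11 = -1.377 - 1.11 = -2.487
w_new = -1.13 - 0.2·-2.487 = -1.13 + 0.4974 = -0.6326

v_new=-2.487, w_new=-0.6326


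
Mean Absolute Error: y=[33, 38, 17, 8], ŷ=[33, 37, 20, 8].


Absolute errors: |33-33|=0, |38-37|=1, |17-20|=3, |8-8|=0
Sum = 4
MAE = 4/4 = 1

1


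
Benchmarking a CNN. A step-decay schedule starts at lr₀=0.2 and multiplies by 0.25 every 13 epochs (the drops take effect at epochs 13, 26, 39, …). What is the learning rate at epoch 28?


n_drops = ⌊28/13⌋ = 2
lr = 0.2·0.25^2 = 0.2·0.0625 = 0.0125

0.0125


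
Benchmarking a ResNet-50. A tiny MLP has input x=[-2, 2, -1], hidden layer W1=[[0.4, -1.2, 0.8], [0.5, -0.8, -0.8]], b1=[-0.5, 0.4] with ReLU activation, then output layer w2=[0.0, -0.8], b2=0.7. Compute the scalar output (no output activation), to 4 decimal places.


z1[0] = (0.4)·(-2) + (-1.2)·(2) + (0.8)·(-1) - 0.5 = -4.5
z1[1] = (0.5)·(-2) + (-0.8)·(2) + (-0.8)·(-1) + 0.4 = -1.4
h = ReLU(z1) = [0.0, 0.0]
output = (0.0)·(0.0) + (-0.8)·(0.0) + 0.7 = 0.7

0.7


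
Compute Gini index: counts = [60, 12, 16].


Probabilities: [60/88, 12/88, 16/88] ≈ [0.6818, 0.1364, 0.1818]
Σpᵢ² = (3600 + 144 + 256)/88² = 4000/7744
Gini = 1 - Σpᵢ² = 1 - 4000/7744 = 0.4835

0.4835


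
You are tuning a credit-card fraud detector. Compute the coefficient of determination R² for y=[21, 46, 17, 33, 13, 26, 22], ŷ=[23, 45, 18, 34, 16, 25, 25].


ȳ = 25.4286
SS_res = Σ(y-ŷ)² = 26
SS_tot = Σ(y-ȳ)² = 737.71
R² = 1 - SS_res/SS_tot = 1 - 0.0352 = 0.9648

0.9648


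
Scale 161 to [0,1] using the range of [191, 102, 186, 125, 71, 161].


min=71, max=191
(161-71)/(191-71) = 90/120 = 0.75

0.75


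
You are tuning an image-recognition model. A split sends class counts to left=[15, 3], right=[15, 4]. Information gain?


Parent = [30, 7], H_parent = 0.6998
H_left = 0.65 (n=18), H_right = 0.7425 (n=19)
H_children = (18/37)·0.65 + (19/37)·0.7425 = 0.6975
IG = 0.6998 - 0.6975 = 0.0023

0.0023


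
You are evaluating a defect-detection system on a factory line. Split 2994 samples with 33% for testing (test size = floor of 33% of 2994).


Test = ⌊2994·33/100⌋ = 988
Train = 2994 - 988 = 2006

Train: 2006, Test: 988


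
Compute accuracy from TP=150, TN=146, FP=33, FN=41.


Accuracy = (TP+TN)/(TP+TN+FP+FN)
= (150+146)/(370)
= 296/370 = 80.0%

80.0%


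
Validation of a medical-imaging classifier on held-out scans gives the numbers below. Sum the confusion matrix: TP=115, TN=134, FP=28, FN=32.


Total = TP + TN + FP + FN
= 115 + 134 + 28 + 32
= 309
(Predicted positive: 143, predicted negative: 166)

309


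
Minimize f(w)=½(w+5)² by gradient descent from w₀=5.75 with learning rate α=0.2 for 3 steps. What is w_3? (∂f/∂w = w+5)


step 1: grad = 5.75+5 = 10.75; w = 5.75 - 0.2·(10.75) = 3.6
step 2: grad = 3.6+5 = 8.6; w = 3.6 - 0.2·(8.6) = 1.88
step 3: grad = 1.88+5 = 6.88; w = 1.88 - 0.2·(6.88) = 0.504

0.504


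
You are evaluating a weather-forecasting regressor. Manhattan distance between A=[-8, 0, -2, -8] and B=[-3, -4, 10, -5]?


d = |-8+ 3| + |0+ 4| + |-2-10| + |-8+ 5|
  = 5 + 4 + 12 + 3
  = 24

24


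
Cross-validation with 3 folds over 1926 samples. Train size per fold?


Fold size = 1926/3 = 642
Training per fold = 1926 - 642 = 1284

1284


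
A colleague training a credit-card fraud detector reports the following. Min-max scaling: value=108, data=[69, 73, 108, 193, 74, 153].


min=69, max=193
(108-69)/(193-69) = 39/124 = 0.3145

0.3145


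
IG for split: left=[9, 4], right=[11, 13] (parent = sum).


Parent = [20, 17], H_parent = 0.9953
H_left = 0.8905 (n=13), H_right = 0.995 (n=24)
H_children = (13/37)·0.8905 + (24/37)·0.995 = 0.9583
IG = 0.9953 - 0.9583 = 0.037

0.037


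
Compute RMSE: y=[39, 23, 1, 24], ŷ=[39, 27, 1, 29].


MSE = 41/4 = 10.25
RMSE = √(41/4) = 3.2016

3.2016


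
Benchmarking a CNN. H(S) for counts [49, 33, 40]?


Probabilities: [49/122, 33/122, 40/122] ≈ [0.4016, 0.2705, 0.3279]
H = -((49/122)·log₂(49/122) + (33/122)·log₂(33/122) + (40/122)·log₂(40/122))
  = 1.5663 bits

1.5663 bits


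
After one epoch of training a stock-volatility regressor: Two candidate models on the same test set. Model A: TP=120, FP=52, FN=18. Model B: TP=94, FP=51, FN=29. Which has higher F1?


Model A: P=120/172=0.6977, R=120/138=0.8696, F1=2PR/(P+R)=2TP/(2TP+FP+FN)=240/310=0.7742
Model B: P=94/145=0.6483, R=94/123=0.7642, F1=2PR/(P+R)=2TP/(2TP+FP+FN)=188/268=0.7015
0.7742 > 0.7015 → Model A

Model A


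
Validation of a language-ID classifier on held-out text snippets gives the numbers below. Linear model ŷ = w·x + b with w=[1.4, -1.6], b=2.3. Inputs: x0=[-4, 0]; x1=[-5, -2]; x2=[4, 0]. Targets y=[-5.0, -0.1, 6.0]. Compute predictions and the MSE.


ŷ0 = (1.4)·(-4) + (-1.6)·(0) + 2.3 = -3.3
ŷ1 = (1.4)·(-5) + (-1.6)·(-2) + 2.3 = -1.5
ŷ2 = (1.4)·(4) + (-1.6)·(0) + 2.3 = 7.9
errors² = [2.89, 1.96, 3.61]
MSE = 8.4600/3 = 2.82

2.82


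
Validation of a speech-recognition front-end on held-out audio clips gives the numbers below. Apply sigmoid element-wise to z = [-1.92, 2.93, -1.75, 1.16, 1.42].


σ(-1.92) = 1/(1+e^1.92) = 0.1279
σ(2.93) = 1/(1+e^-2.93) = 0.9493
σ(-1.75) = 1/(1+e^1.75) = 0.148
σ(1.16) = 1/(1+e^-1.16) = 0.7613
σ(1.42) = 1/(1+e^-1.42) = 0.8053
result = [0.1279, 0.9493, 0.148, 0.7613, 0.8053]

[0.1279, 0.9493, 0.148, 0.7613, 0.8053]


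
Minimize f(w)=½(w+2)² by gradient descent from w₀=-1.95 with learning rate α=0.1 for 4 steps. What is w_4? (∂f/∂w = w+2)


step 1: grad = -1.95+2 = 0.05; w = -1.95 - 0.1·(0.05) = -1.955
step 2: grad = -1.955+2 = 0.045; w = -1.955 - 0.1·(0.045) = -1.9595
step 3: grad = -1.9595+2 = 0.0405; w = -1.9595 - 0.1·(0.0405) = -1.96355
step 4: grad = -1.96355+2 = 0.03645; w = -1.96355 - 0.1·(0.03645) = -1.967195

-1.967195


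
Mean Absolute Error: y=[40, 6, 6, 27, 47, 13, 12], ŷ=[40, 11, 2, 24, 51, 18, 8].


Absolute errors: |40-40|=0, |6-11|=5, |6-2|=4, |27-24|=3, |47-51|=4, |13-18|=5, |12-8|=4
Sum = 25
MAE = 25/7 = 25/7

25/7


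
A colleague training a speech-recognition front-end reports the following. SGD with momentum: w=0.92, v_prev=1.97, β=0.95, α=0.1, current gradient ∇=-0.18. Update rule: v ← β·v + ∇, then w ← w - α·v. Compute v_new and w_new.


v_new = 0.95·1.97 - 0.18 = 1.8715 - 0.18 = 1.6915
w_new = 0.92 - 0.1·1.6915 = 0.92 - 0.16915 = 0.75085

v_new=1.6915, w_new=0.75085


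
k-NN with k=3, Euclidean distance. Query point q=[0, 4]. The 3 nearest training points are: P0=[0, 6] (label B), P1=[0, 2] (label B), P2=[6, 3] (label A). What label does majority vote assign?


d(q,P0) = 2.0  (label B)
d(q,P1) = 2.0  (label B)
d(q,P2) = 6.0828  (label A)
Votes: A=1, B=2
Majority → B

B


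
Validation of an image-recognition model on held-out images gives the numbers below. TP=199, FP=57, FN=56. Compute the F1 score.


Precision = 199/256 = 0.7773
Recall = 199/255 = 0.7804
F1 = 2·P·R/(P+R) = 2·TP/(2·TP+FP+FN) = 398/(398+57+56) = 398/511 = 0.7789

0.7789


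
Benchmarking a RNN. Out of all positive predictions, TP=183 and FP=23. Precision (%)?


Precision = TP/(TP+FP)
= 183/(183+23)
= 183/206 = 88.83%

88.83%


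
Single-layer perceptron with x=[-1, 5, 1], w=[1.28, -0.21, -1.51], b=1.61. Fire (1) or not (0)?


z = (-1)·(1.28) + (5)·(-0.21) + (1)·(-1.51) + 1.61
  = -2.23
step(z) = 0 (z<0)

0


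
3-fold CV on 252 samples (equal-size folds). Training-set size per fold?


Fold size = 252/3 = 84
Training per fold = 252 - 84 = 168

168


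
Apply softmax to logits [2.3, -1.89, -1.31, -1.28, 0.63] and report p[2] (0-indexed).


Exponentials: e^2.3=9.9742, e^-1.89=0.1511, e^-1.31=0.2698, e^-1.28=0.278, e^0.63=1.8776
Sum = 12.5507
Softmax = [0.7947, 0.012, 0.0215, 0.0222, 0.1496]
p[2] = 0.2698/12.5507 = 0.0215

0.0215


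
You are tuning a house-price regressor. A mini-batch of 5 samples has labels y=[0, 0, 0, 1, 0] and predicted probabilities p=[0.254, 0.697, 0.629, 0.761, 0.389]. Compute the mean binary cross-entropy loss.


L[0] = -ln(1-0.254) = -ln(0.746) = 0.293
L[1] = -ln(1-0.697) = -ln(0.303) = 1.194
L[2] = -ln(1-0.629) = -ln(0.371) = 0.9916
L[3] = -ln(0.761) = 0.2731
L[4] = -ln(1-0.389) = -ln(0.611) = 0.4927
mean = (0.293 + 1.194 + 0.9916 + 0.2731 + 0.4927)/5 = 0.6489

0.6489


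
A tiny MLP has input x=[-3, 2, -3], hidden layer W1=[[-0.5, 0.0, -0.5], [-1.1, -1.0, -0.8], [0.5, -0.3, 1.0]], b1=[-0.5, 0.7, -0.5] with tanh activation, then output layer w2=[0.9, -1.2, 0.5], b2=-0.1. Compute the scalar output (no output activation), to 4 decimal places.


z1[0] = (-0.5)·(-3) + (0.0)·(2) + (-0.5)·(-3) - 0.5 = 2.5
z1[1] = (-1.1)·(-3) + (-1.0)·(2) + (-0.8)·(-3) + 0.7 = 4.4
z1[2] = (0.5)·(-3) + (-0.3)·(2) + (1.0)·(-3) - 0.5 = -5.6
h = tanh(z1) = [0.9866, 0.9997, -1.0]
output = (0.9)·(0.9866) + (-1.2)·(0.9997) + (0.5)·(-1.0) - 0.1 = -0.9117

-0.9117


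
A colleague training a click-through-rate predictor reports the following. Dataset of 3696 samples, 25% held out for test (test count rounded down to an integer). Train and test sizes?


Test = ⌊3696·25/100⌋ = 924
Train = 3696 - 924 = 2772

Train: 2772, Test: 924


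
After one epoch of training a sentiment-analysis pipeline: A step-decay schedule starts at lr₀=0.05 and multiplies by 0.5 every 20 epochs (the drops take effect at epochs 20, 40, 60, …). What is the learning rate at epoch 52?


n_drops = ⌊52/20⌋ = 2
lr = 0.05·0.5^2 = 0.05·0.25 = 0.0125

0.0125


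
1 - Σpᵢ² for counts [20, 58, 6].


Probabilities: [20/84, 58/84, 6/84] ≈ [0.2381, 0.6905, 0.0714]
Σpᵢ² = (400 + 3364 + 36)/84² = 3800/7056
Gini = 1 - Σpᵢ² = 1 - 3800/7056 = 0.4615

0.4615


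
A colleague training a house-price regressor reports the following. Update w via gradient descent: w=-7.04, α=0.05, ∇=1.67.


w_new = w - α·∇
= -7.04 - 0.05·1.67
= -7.04 - 0.0835
= -7.1235

-7.1235


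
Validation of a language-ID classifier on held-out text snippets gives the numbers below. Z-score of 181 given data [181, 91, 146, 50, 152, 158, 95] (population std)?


μ = 124.7143, σ = 43.2194
z = (181 - 124.7143)/43.2194 = 1.3023

1.3023


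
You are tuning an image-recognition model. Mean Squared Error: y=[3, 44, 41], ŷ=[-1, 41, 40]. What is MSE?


Squared errors: (3+ 1)²=16, (44-41)²=9, (41-40)²=1
Sum = 26
MSE = 26/3 = 26/3

26/3


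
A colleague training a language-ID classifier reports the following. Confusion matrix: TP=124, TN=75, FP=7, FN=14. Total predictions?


Total = TP + TN + FP + FN
= 124 + 75 + 7 + 14
= 220
(Predicted positive: 131, predicted negative: 89)

220


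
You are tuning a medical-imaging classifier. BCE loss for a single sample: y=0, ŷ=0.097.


BCE = -[y·ln(p) + (1-y)·ln(1-p)]
= -0 - 1·ln(1-0.097)
= -ln(0.903) = 0.102

0.102


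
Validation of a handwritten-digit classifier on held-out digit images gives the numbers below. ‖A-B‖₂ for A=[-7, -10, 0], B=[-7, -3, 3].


d = √((-7+ 7)² + (-10+ 3)² + (0-3)²)
  = √(0 + 49 + 9)
  = √58 = 7.6158

7.6158


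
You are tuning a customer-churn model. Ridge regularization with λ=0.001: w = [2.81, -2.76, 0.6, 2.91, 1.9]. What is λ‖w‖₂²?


‖w‖₂² = (2.81)² + (-2.76)² + (0.6)² + (2.91)² + (1.9)²
     = 7.8961 + 7.6176 + 0.36 + 8.4681 + 3.61
     = 27.9518
λ·‖w‖₂² = 0.001·27.9518 = 0.027952

0.027952


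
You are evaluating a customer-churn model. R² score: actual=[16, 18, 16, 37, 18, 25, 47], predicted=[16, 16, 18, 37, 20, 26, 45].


ȳ = 25.2857
SS_res = Σ(y-ŷ)² = 17
SS_tot = Σ(y-ȳ)² = 887.43
R² = 1 - SS_res/SS_tot = 1 - 0.0192 = 0.9808

0.9808


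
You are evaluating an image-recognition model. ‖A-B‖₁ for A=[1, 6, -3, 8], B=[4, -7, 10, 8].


d = |1-4| + |6+ 7| + |-3-10| + |8-8|
  = 3 + 13 + 13 + 0
  = 29

29


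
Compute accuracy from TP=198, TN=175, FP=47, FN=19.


Accuracy = (TP+TN)/(TP+TN+FP+FN)
= (198+175)/(439)
= 373/439 = 84.97%

84.97%


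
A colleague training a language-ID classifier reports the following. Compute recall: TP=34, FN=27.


Recall = TP/(TP+FN)
= 34/(34+27)
= 34/61 = 55.74%

55.74%


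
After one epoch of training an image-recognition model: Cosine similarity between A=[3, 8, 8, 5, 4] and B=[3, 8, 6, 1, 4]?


A·B = 3·3 + 8·8 + 8·6 + 5·1 + 4·4 = 142
‖A‖ = √178 = 13.3417, ‖B‖ = √126 = 11.225
cos = 142/(√178·√126) = 142/√22428 = 0.9482

0.9482


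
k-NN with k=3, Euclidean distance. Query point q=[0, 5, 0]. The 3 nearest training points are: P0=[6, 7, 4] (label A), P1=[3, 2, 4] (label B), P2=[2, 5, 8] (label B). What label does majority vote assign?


d(q,P0) = 7.4833  (label A)
d(q,P1) = 5.831  (label B)
d(q,P2) = 8.2462  (label B)
Votes: A=1, B=2
Majority → B

B


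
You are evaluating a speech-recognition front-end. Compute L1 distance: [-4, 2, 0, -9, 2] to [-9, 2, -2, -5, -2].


d = |-4+ 9| + |2-2| + |0+ 2| + |-9+ 5| + |2+ 2|
  = 5 + 0 + 2 + 4 + 4
  = 15

15


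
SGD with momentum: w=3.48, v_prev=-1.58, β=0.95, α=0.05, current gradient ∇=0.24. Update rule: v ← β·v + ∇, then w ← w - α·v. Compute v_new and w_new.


v_new = 0.95·-1.58 + 0.24 = -1.501 + 0.24 = -1.261
w_new = 3.48 - 0.05·-1.261 = 3.48 + 0.06305 = 3.54305

v_new=-1.261, w_new=3.54305


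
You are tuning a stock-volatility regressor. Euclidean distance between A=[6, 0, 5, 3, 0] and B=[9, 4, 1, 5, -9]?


d = √((6-9)² + (0-4)² + (5-1)² + (3-5)² + (0+ 9)²)
  = √(9 + 16 + 16 + 4 + 81)
  = √126 = 11.225

11.225


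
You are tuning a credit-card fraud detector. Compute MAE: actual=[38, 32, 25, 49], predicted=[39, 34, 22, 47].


Absolute errors: |38-39|=1, |32-34|=2, |25-22|=3, |49-47|=2
Sum = 8
MAE = 8/4 = 2

2


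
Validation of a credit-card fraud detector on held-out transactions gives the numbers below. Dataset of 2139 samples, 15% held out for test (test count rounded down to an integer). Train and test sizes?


Test = ⌊2139·15/100⌋ = 320
Train = 2139 - 320 = 1819

Train: 1819, Test: 320


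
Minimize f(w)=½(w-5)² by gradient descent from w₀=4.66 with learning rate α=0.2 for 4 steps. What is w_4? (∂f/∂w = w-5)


step 1: grad = 4.66-5 = -0.34; w = 4.66 - 0.2·(-0.34) = 4.728
step 2: grad = 4.728-5 = -0.272; w = 4.728 - 0.2·(-0.272) = 4.7824
step 3: grad = 4.7824-5 = -0.2176; w = 4.7824 - 0.2·(-0.2176) = 4.82592
step 4: grad = 4.82592-5 = -0.17408; w = 4.82592 - 0.2·(-0.17408) = 4.860736

4.860736


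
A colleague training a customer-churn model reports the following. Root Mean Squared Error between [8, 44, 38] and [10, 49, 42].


MSE = 45/3 = 15
RMSE = √(45/3) = 3.873

3.873


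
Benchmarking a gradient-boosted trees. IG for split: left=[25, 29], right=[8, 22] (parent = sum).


Parent = [33, 51], H_parent = 0.9666
H_left = 0.996 (n=54), H_right = 0.8366 (n=30)
H_children = (54/84)·0.996 + (30/84)·0.8366 = 0.9391
IG = 0.9666 - 0.9391 = 0.0275

0.0275


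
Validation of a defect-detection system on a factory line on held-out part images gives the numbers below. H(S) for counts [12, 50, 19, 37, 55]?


Probabilities: [12/173, 50/173, 19/173, 37/173, 55/173] ≈ [0.0694, 0.289, 0.1098, 0.2139, 0.3179]
H = -((12/173)·log₂(12/173) + (50/173)·log₂(50/173) + (19/173)·log₂(19/173) + (37/173)·log₂(37/173) + (55/173)·log₂(55/173))
  = 2.1361 bits

2.1361 bits


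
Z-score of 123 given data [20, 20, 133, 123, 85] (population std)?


μ = 76.2, σ = 48.6021
z = (123 - 76.2)/48.6021 = 0.9629

0.9629


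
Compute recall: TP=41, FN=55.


Recall = TP/(TP+FN)
= 41/(41+55)
= 41/96 = 42.71%

42.71%


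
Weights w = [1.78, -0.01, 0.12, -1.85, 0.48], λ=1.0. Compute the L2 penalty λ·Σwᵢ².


‖w‖₂² = (1.78)² + (-0.01)² + (0.12)² + (-1.85)² + (0.48)²
     = 3.1684 + 0.0001 + 0.0144 + 3.4225 + 0.2304
     = 6.8358
λ·‖w‖₂² = 1.0·6.8358 = 6.8358

6.8358


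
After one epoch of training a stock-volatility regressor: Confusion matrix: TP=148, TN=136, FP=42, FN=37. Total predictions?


Total = TP + TN + FP + FN
= 148 + 136 + 42 + 37
= 363
(Predicted positive: 190, predicted negative: 173)

363


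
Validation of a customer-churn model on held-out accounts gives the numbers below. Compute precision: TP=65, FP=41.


Precision = TP/(TP+FP)
= 65/(65+41)
= 65/106 = 61.32%

61.32%


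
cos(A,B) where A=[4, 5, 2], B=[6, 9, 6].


A·B = 4·6 + 5·9 + 2·6 = 81
‖A‖ = √45 = 6.7082, ‖B‖ = √153 = 12.3693
cos = 81/(√45·√153) = 81/√6885 = 0.9762

0.9762


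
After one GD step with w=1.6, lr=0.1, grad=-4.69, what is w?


w_new = w - α·∇
= 1.6 - 0.1·-4.69
= 1.6 + 0.469
= 2.069

2.069


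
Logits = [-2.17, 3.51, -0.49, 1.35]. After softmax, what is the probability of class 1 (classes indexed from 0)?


Exponentials: e^-2.17=0.1142, e^3.51=33.4483, e^-0.49=0.6126, e^1.35=3.8574
Sum = 38.0325
Softmax = [0.003, 0.8795, 0.0161, 0.1014]
p[1] = 33.4483/38.0325 = 0.8795

0.8795


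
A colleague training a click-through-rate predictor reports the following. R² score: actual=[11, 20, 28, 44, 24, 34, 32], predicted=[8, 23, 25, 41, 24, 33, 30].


ȳ = 27.5714
SS_res = Σ(y-ŷ)² = 41
SS_tot = Σ(y-ȳ)² = 675.71
R² = 1 - SS_res/SS_tot = 1 - 0.0607 = 0.9393

0.9393


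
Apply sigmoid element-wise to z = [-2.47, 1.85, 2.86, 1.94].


σ(-2.47) = 1/(1+e^2.47) = 0.078
σ(1.85) = 1/(1+e^-1.85) = 0.8641
σ(2.86) = 1/(1+e^-2.86) = 0.9458
σ(1.94) = 1/(1+e^-1.94) = 0.8744
result = [0.078, 0.8641, 0.9458, 0.8744]

[0.078, 0.8641, 0.9458, 0.8744]


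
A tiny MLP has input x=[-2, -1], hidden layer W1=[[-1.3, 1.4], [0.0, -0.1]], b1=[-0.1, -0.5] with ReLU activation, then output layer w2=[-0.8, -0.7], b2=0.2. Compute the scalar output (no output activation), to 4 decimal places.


z1[0] = (-1.3)·(-2) + (1.4)·(-1) - 0.1 = 1.1
z1[1] = (0.0)·(-2) + (-0.1)·(-1) - 0.5 = -0.4
h = ReLU(z1) = [1.1, 0.0]
output = (-0.8)·(1.1) + (-0.7)·(0.0) + 0.2 = -0.68

-0.68


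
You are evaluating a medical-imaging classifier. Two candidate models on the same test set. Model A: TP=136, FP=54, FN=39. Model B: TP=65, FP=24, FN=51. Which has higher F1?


Model A: P=136/190=0.7158, R=136/175=0.7771, F1=2PR/(P+R)=2TP/(2TP+FP+FN)=272/365=0.7452
Model B: P=65/89=0.7303, R=65/116=0.5603, F1=2PR/(P+R)=2TP/(2TP+FP+FN)=130/205=0.6341
0.7452 > 0.6341 → Model A

Model A


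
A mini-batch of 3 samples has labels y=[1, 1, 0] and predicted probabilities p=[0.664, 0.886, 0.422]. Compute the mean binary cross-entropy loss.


L[0] = -ln(0.664) = 0.4095
L[1] = -ln(0.886) = 0.121
L[2] = -ln(1-0.422) = -ln(0.578) = 0.5482
mean = (0.4095 + 0.121 + 0.5482)/3 = 0.3596

0.3596


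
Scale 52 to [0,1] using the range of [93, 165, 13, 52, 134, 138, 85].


min=13, max=165
(52-13)/(165-13) = 39/152 = 0.2566

0.2566


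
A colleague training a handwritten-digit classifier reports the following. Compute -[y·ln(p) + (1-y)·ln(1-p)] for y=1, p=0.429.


BCE = -[y·ln(p) + (1-y)·ln(1-p)]
= -1·ln(0.429) - 0
= -ln(0.429) = 0.8463

0.8463


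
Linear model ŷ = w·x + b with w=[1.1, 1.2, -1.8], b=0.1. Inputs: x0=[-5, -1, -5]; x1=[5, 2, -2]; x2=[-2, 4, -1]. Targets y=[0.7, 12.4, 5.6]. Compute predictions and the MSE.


ŷ0 = (1.1)·(-5) + (1.2)·(-1) + (-1.8)·(-5) + 0.1 = 2.4
ŷ1 = (1.1)·(5) + (1.2)·(2) + (-1.8)·(-2) + 0.1 = 11.6
ŷ2 = (1.1)·(-2) + (1.2)·(4) + (-1.8)·(-1) + 0.1 = 4.5
errors² = [2.89, 0.64, 1.21]
MSE = 4.7400/3 = 1.58

1.58


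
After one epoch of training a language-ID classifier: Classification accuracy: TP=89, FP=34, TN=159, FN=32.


Accuracy = (TP+TN)/(TP+TN+FP+FN)
= (89+159)/(314)
= 248/314 = 78.98%

78.98%


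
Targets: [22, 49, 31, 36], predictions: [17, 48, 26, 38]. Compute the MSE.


Squared errors: (22-17)²=25, (49-48)²=1, (31-26)²=25, (36-38)²=4
Sum = 55
MSE = 55/4 = 55/4

55/4


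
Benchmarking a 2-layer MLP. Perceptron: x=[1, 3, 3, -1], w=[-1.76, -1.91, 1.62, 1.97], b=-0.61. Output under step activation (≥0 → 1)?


z = (1)·(-1.76) + (3)·(-1.91) + (3)·(1.62) + (-1)·(1.97) - 0.61
  = -5.21
step(z) = 0 (z<0)

0


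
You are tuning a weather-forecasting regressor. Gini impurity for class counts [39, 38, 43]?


Probabilities: [39/120, 38/120, 43/120] ≈ [0.325, 0.3167, 0.3583]
Σpᵢ² = (1521 + 1444 + 1849)/120² = 4814/14400
Gini = 1 - Σpᵢ² = 1 - 4814/14400 = 0.6657

0.6657


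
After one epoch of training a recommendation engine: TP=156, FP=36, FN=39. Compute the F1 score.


Precision = 156/192 = 0.8125
Recall = 156/195 = 0.8
F1 = 2·P·R/(P+R) = 2·TP/(2·TP+FP+FN) = 312/(312+36+39) = 312/387 = 0.8062

0.8062


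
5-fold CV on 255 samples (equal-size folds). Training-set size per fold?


Fold size = 255/5 = 51
Training per fold = 255 - 51 = 204

204


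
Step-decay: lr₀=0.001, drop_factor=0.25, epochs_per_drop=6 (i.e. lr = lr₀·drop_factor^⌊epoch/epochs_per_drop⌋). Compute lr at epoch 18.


n_drops = ⌊18/6⌋ = 3
lr = 0.001·0.25^3 = 0.001·0.015625 = 0.000015625

0.000015625


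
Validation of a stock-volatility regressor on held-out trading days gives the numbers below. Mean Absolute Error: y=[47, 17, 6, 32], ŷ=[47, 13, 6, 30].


Absolute errors: |47-47|=0, |17-13|=4, |6-6|=0, |32-30|=2
Sum = 6
MAE = 6/4 = 3/2

3/2


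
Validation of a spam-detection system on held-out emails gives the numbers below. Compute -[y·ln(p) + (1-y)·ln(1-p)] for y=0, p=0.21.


BCE = -[y·ln(p) + (1-y)·ln(1-p)]
= -0 - 1·ln(1-0.21)
= -ln(0.79) = 0.2357

0.2357


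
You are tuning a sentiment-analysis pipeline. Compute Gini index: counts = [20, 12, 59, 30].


Probabilities: [20/121, 12/121, 59/121, 30/121] ≈ [0.1653, 0.0992, 0.4876, 0.2479]
Σpᵢ² = (400 + 144 + 3481 + 900)/121² = 4925/14641
Gini = 1 - Σpᵢ² = 1 - 4925/14641 = 0.6636

0.6636


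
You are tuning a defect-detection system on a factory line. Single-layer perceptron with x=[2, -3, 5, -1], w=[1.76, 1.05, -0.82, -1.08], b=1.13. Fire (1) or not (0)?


z = (2)·(1.76) + (-3)·(1.05) + (5)·(-0.82) + (-1)·(-1.08) + 1.13
  = -1.52
step(z) = 0 (z<0)

0


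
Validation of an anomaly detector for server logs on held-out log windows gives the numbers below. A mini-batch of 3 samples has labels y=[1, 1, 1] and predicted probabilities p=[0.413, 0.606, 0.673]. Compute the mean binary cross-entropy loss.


L[0] = -ln(0.413) = 0.8843
L[1] = -ln(0.606) = 0.5009
L[2] = -ln(0.673) = 0.396
mean = (0.8843 + 0.5009 + 0.396)/3 = 0.5937

0.5937
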